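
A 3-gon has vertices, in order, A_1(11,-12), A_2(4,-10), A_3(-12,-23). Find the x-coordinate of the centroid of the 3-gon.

1

Apply the surveyor's formula. First the cross-terms c_i = x_i·y_{i+1} − x_{i+1}·y_i:
  -62, -212, 397  ⇒  2A = 123, A = 61.5.
Then Σ (x_i + x_{i+1})·c_i = 369, so x̄ = 369 / (6·61.5) = 1.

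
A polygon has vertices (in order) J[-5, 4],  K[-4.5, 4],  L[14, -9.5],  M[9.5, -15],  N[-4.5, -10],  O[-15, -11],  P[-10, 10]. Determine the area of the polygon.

324

Apply the shoelace (surveyor's) formula: 2A = Σ (x_i·y_{i+1} − x_{i+1}·y_i), indices taken mod 7.
Σ = (-2) + (-13.25) + (-119.75) + (-162.5) + (-100.5) + (-260) + (10) = -648
Area = |Σ|/2 = 324.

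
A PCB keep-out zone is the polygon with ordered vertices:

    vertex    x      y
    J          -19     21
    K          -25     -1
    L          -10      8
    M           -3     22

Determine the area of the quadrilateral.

Apply the surveyor's formula: 2A = Σ (x_i·y_{i+1} − x_{i+1}·y_i), indices taken mod 4.
Σ = (544) + (-210) + (-196) + (355) = 493
Area = |Σ|/2 = 246.5.

246.5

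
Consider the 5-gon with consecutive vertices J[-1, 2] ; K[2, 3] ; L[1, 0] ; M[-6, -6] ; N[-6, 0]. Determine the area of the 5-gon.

J→K: (-1)(3) − (2)(2) = -7
K→L: (2)(0) − (1)(3) = -3
L→M: (1)(-6) − (-6)(0) = -6
M→N: (-6)(0) − (-6)(-6) = -36
N→J: (-6)(2) − (-1)(0) = -12
Σ = -64
Area = |Σ|/2 = 32.

32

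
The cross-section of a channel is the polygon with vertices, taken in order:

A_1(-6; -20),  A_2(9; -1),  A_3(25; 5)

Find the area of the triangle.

Apply the surveyor's formula: 2A = Σ (x_i·y_{i+1} − x_{i+1}·y_i), indices taken mod 3.
Σ = (186) + (70) + (-470) = -214
Area = |Σ|/2 = 107.

107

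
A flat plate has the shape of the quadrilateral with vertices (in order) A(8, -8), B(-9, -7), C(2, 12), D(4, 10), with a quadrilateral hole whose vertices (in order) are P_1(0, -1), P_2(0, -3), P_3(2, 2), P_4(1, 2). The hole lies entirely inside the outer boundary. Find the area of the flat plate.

Outer boundary:
A→B: (8)(-7) − (-9)(-8) = -128
B→C: (-9)(12) − (2)(-7) = -94
C→D: (2)(10) − (4)(12) = -28
D→A: (4)(-8) − (8)(10) = -112
Σ = -362
Area = |Σ|/2 = 181.
Hole:
Apply the surveyor's formula: 2A = Σ (x_i·y_{i+1} − x_{i+1}·y_i), indices taken mod 4.
Cross-terms: 0, 6, 2, -1  ⇒  Σ = 7
Area = |Σ|/2 = 3.5.
Net area = 181 − 3.5 = 177.5.

177.5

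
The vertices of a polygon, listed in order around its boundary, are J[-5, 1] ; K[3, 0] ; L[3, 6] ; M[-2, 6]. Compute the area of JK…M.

36.5

Apply the shoelace (surveyor's) formula: 2A = Σ (x_i·y_{i+1} − x_{i+1}·y_i), indices taken mod 4.
Cross-terms: -3, 18, 30, 28  ⇒  Σ = 73
Area = |Σ|/2 = 36.5.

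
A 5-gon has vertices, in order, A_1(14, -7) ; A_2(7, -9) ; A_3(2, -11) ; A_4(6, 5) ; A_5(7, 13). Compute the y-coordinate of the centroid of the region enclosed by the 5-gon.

Apply Gauss's area formula. First the cross-terms c_i = x_i·y_{i+1} − x_{i+1}·y_i:
  -77, -59, 76, 43, -231  ⇒  2A = -248, A = -124.
Then Σ (y_i + y_{i+1})·c_i = 1344, so ȳ = 1344 / (6·(-124)) = -56/31.

-56/31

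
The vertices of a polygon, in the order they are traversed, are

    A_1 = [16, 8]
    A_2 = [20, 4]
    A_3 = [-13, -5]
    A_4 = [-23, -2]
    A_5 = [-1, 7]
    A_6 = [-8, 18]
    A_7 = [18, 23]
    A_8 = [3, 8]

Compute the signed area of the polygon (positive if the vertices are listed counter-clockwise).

Apply the shoelace (surveyor's) formula: 2A = Σ (x_i·y_{i+1} − x_{i+1}·y_i), indices taken mod 8.
Σ = (-96) + (-48) + (-89) + (-163) + (38) + (-508) + (75) + (-104) = -895
Signed area = Σ/2 = -447.5 (negative ⇒ clockwise traversal).

-447.5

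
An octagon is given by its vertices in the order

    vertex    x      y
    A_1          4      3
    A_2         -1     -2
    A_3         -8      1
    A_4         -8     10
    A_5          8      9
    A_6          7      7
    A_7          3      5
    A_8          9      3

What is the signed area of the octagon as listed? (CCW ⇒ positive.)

A_1→A_2: (4)(-2) − (-1)(3) = -5
A_2→A_3: (-1)(1) − (-8)(-2) = -17
A_3→A_4: (-8)(10) − (-8)(1) = -72
A_4→A_5: (-8)(9) − (8)(10) = -152
A_5→A_6: (8)(7) − (7)(9) = -7
A_6→A_7: (7)(5) − (3)(7) = 14
A_7→A_8: (3)(3) − (9)(5) = -36
A_8→A_1: (9)(3) − (4)(3) = 15
Σ = -260
Signed area = Σ/2 = -130 (negative ⇒ clockwise traversal).

-130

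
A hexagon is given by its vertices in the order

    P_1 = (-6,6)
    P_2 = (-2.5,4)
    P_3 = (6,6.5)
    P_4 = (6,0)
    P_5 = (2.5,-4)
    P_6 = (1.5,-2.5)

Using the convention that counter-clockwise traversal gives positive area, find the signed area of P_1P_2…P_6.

Σ = (-9) + (-40.25) + (-39) + (-24) + (-0.25) + (-6) = -118.5
Signed area = Σ/2 = -59.25 (negative ⇒ clockwise traversal).

-59.25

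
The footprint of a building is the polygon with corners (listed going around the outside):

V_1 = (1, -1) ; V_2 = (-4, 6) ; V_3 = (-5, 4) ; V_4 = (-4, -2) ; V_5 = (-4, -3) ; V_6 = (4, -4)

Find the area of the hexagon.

37

Σ = (2) + (14) + (26) + (4) + (28) + (0) = 74
Area = |Σ|/2 = 37.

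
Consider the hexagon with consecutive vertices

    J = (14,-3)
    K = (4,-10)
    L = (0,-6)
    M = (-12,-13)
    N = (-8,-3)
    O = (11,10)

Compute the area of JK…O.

256

Apply Gauss's area formula: 2A = Σ (x_i·y_{i+1} − x_{i+1}·y_i), indices taken mod 6.
Σ = (-128) + (-24) + (-72) + (-68) + (-47) + (-173) = -512
Area = |Σ|/2 = 256.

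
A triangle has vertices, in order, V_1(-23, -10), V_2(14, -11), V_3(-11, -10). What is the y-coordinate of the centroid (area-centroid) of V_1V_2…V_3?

Apply the surveyor's formula. First the cross-terms c_i = x_i·y_{i+1} − x_{i+1}·y_i:
  393, -261, -120  ⇒  2A = 12, A = 6.
Then Σ (y_i + y_{i+1})·c_i = -372, so ȳ = -372 / (6·6) = -31/3.

-31/3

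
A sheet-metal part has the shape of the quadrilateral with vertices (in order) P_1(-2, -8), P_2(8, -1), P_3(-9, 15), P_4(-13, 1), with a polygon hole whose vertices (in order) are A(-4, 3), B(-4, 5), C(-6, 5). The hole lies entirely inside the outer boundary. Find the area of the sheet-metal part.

Outer boundary:
Apply the shoelace formula: 2A = Σ (x_i·y_{i+1} − x_{i+1}·y_i), indices taken mod 4.
Σ = (66) + (111) + (186) + (106) = 469
Area = |Σ|/2 = 234.5.
Hole:
Apply the surveyor's formula: 2A = Σ (x_i·y_{i+1} − x_{i+1}·y_i), indices taken mod 3.
Σ = (-8) + (10) + (2) = 4
Area = |Σ|/2 = 2.
Net area = 234.5 − 2 = 232.5.

232.5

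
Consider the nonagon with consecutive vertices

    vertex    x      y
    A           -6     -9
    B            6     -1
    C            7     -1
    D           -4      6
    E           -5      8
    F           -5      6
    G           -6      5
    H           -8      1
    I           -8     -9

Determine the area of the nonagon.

A→B: (-6)(-1) − (6)(-9) = 60
B→C: (6)(-1) − (7)(-1) = 1
C→D: (7)(6) − (-4)(-1) = 38
D→E: (-4)(8) − (-5)(6) = -2
E→F: (-5)(6) − (-5)(8) = 10
F→G: (-5)(5) − (-6)(6) = 11
G→H: (-6)(1) − (-8)(5) = 34
H→I: (-8)(-9) − (-8)(1) = 80
I→A: (-8)(-9) − (-6)(-9) = 18
Σ = 250
Area = |Σ|/2 = 125.

125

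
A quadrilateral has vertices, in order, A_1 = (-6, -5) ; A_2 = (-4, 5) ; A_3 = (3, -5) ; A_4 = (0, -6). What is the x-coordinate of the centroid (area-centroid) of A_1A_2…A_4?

-73/33

Apply the surveyor's formula. First the cross-terms c_i = x_i·y_{i+1} − x_{i+1}·y_i:
  -50, 5, -18, -36  ⇒  2A = -99, A = -49.5.
Then Σ (x_i + x_{i+1})·c_i = 657, so x̄ = 657 / (6·(-49.5)) = -73/33.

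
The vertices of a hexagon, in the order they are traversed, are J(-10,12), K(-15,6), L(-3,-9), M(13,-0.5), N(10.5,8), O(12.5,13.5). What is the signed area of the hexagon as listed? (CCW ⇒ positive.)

413.75

Apply Gauss's area formula: 2A = Σ (x_i·y_{i+1} − x_{i+1}·y_i), indices taken mod 6.
Σ = (120) + (153) + (118.5) + (109.25) + (41.75) + (285) = 827.5
Signed area = Σ/2 = 413.75 (positive ⇒ counter-clockwise traversal).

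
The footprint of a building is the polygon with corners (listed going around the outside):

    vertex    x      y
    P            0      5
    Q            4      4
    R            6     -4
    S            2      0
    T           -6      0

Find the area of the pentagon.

Apply the shoelace formula: 2A = Σ (x_i·y_{i+1} − x_{i+1}·y_i), indices taken mod 5.
Σ = (-20) + (-40) + (8) + (0) + (-30) = -82
Area = |Σ|/2 = 41.

41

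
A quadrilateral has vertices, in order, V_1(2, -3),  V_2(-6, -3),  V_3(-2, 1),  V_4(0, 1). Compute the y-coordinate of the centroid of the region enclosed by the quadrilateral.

-1.4

Apply the surveyor's formula. First the cross-terms c_i = x_i·y_{i+1} − x_{i+1}·y_i:
  -24, -12, -2, -2  ⇒  2A = -40, A = -20.
Then Σ (y_i + y_{i+1})·c_i = 168, so ȳ = 168 / (6·(-20)) = -1.4.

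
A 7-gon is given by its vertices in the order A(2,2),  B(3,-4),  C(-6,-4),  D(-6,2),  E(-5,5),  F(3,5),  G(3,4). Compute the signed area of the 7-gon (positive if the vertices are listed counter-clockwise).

Apply the shoelace formula: 2A = Σ (x_i·y_{i+1} − x_{i+1}·y_i), indices taken mod 7.
Σ = (-14) + (-36) + (-36) + (-20) + (-40) + (-3) + (-2) = -151
Signed area = Σ/2 = -75.5 (negative ⇒ clockwise traversal).

-75.5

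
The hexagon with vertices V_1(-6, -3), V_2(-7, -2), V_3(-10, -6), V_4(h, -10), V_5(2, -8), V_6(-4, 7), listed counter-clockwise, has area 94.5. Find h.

The doubled signed area Σ (x_i y_{i+1} − x_{i+1} y_i) is linear in h.
With h=0 it equals 169; the coefficient of h is -2 (from the two edges through V_4).
So -2·h + 169 = 2·94.5 = 189 ⇒ h = -10.

-10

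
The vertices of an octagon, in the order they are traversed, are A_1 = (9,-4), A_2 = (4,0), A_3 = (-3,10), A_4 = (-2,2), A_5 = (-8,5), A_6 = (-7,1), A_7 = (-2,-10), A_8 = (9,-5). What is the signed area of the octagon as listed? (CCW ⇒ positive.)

142

Apply the shoelace formula: 2A = Σ (x_i·y_{i+1} − x_{i+1}·y_i), indices taken mod 8.
Σ = (16) + (40) + (14) + (6) + (27) + (72) + (100) + (9) = 284
Signed area = Σ/2 = 142 (positive ⇒ counter-clockwise traversal).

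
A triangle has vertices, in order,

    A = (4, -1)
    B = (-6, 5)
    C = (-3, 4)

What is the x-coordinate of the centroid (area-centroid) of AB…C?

Apply Gauss's area formula. First the cross-terms c_i = x_i·y_{i+1} − x_{i+1}·y_i:
  14, -9, -13  ⇒  2A = -8, A = -4.
Then Σ (x_i + x_{i+1})·c_i = 40, so x̄ = 40 / (6·(-4)) = -5/3.

-5/3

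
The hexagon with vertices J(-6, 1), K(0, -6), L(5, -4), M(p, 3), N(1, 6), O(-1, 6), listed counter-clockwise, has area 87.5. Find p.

5

The doubled signed area Σ (x_i y_{i+1} − x_{i+1} y_i) is linear in p.
With p=0 it equals 125; the coefficient of p is 10 (from the two edges through M).
So 10·p + 125 = 2·87.5 = 175 ⇒ p = 5.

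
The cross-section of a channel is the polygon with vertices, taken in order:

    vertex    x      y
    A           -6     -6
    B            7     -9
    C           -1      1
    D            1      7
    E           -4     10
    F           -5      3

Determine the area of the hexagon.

Σ = (96) + (-2) + (-8) + (38) + (38) + (48) = 210
Area = |Σ|/2 = 105.

105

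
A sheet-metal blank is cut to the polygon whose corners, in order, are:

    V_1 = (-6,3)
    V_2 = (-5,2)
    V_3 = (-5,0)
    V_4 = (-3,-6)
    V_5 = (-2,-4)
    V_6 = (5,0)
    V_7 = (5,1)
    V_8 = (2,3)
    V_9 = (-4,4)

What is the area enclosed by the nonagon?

Σ = (3) + (10) + (30) + (0) + (20) + (5) + (13) + (20) + (12) = 113
Area = |Σ|/2 = 56.5.

56.5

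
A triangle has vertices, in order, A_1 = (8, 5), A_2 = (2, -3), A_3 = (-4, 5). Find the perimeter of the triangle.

32

|A_1A_2| = √((-6)² + (-8)²) = √100 = 10
|A_2A_3| = √((-6)² + (8)²) = √100 = 10
|A_3A_1| = √((12)² + (0)²) = √144 = 12
Perimeter = 10 + 10 + 12 = 32.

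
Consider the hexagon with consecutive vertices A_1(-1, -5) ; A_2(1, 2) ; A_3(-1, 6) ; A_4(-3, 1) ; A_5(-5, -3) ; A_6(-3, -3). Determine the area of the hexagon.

Apply the shoelace formula: 2A = Σ (x_i·y_{i+1} − x_{i+1}·y_i), indices taken mod 6.
A_1→A_2: (-1)(2) − (1)(-5) = 3
A_2→A_3: (1)(6) − (-1)(2) = 8
A_3→A_4: (-1)(1) − (-3)(6) = 17
A_4→A_5: (-3)(-3) − (-5)(1) = 14
A_5→A_6: (-5)(-3) − (-3)(-3) = 6
A_6→A_1: (-3)(-5) − (-1)(-3) = 12
Σ = 60
Area = |Σ|/2 = 30.

30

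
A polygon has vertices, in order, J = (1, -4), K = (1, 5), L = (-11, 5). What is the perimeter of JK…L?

|JK| = √((0)² + (9)²) = √81 = 9
|KL| = √((-12)² + (0)²) = √144 = 12
|LJ| = √((12)² + (-9)²) = √225 = 15
Perimeter = 9 + 12 + 15 = 36.

36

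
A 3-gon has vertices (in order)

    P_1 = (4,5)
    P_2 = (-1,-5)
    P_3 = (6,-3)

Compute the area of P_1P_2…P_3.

30

Apply the shoelace formula: 2A = Σ (x_i·y_{i+1} − x_{i+1}·y_i), indices taken mod 3.
P_1→P_2: (4)(-5) − (-1)(5) = -15
P_2→P_3: (-1)(-3) − (6)(-5) = 33
P_3→P_1: (6)(5) − (4)(-3) = 42
Σ = 60
Area = |Σ|/2 = 30.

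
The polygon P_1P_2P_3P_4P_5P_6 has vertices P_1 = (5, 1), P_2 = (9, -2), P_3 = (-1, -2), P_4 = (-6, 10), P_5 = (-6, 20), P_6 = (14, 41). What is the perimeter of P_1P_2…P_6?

|P_1P_2| = √((4)² + (-3)²) = √25 = 5
|P_2P_3| = √((-10)² + (0)²) = √100 = 10
|P_3P_4| = √((-5)² + (12)²) = √169 = 13
|P_4P_5| = √((0)² + (10)²) = √100 = 10
|P_5P_6| = √((20)² + (21)²) = √841 = 29
|P_6P_1| = √((-9)² + (-40)²) = √1681 = 41
Perimeter = 5 + 10 + 13 + 10 + 29 + 41 = 108.

108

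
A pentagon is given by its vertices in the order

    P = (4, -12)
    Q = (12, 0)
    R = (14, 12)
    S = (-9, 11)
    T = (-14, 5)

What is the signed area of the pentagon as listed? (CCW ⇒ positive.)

P→Q: (4)(0) − (12)(-12) = 144
Q→R: (12)(12) − (14)(0) = 144
R→S: (14)(11) − (-9)(12) = 262
S→T: (-9)(5) − (-14)(11) = 109
T→P: (-14)(-12) − (4)(5) = 148
Σ = 807
Signed area = Σ/2 = 403.5 (positive ⇒ counter-clockwise traversal).

403.5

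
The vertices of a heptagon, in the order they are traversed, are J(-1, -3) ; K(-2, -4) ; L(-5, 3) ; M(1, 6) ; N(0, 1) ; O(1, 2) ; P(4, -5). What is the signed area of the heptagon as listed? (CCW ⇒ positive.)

Apply the shoelace (surveyor's) formula: 2A = Σ (x_i·y_{i+1} − x_{i+1}·y_i), indices taken mod 7.
Σ = (-2) + (-26) + (-33) + (1) + (-1) + (-13) + (-17) = -91
Signed area = Σ/2 = -45.5 (negative ⇒ clockwise traversal).

-45.5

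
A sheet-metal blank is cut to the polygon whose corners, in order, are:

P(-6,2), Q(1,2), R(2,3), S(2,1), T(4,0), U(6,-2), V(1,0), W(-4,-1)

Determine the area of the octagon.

Σ = (-14) + (-1) + (-4) + (-4) + (-8) + (2) + (-1) + (-14) = -44
Area = |Σ|/2 = 22.

22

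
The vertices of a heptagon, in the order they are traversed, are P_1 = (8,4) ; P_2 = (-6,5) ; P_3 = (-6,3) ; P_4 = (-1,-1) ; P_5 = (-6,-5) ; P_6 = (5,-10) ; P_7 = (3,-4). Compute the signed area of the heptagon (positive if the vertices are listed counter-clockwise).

Σ = (64) + (12) + (9) + (-1) + (85) + (10) + (44) = 223
Signed area = Σ/2 = 111.5 (positive ⇒ counter-clockwise traversal).

111.5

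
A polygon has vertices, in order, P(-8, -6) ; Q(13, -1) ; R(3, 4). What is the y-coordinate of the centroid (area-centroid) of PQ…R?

Apply the surveyor's formula. First the cross-terms c_i = x_i·y_{i+1} − x_{i+1}·y_i:
  86, 55, 14  ⇒  2A = 155, A = 77.5.
Then Σ (y_i + y_{i+1})·c_i = -465, so ȳ = -465 / (6·77.5) = -1.

-1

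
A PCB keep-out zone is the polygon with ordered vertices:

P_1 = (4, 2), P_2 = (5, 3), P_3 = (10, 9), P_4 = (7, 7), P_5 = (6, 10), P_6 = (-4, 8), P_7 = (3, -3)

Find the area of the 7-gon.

73

Apply the shoelace formula: 2A = Σ (x_i·y_{i+1} − x_{i+1}·y_i), indices taken mod 7.
P_1→P_2: (4)(3) − (5)(2) = 2
P_2→P_3: (5)(9) − (10)(3) = 15
P_3→P_4: (10)(7) − (7)(9) = 7
P_4→P_5: (7)(10) − (6)(7) = 28
P_5→P_6: (6)(8) − (-4)(10) = 88
P_6→P_7: (-4)(-3) − (3)(8) = -12
P_7→P_1: (3)(2) − (4)(-3) = 18
Σ = 146
Area = |Σ|/2 = 73.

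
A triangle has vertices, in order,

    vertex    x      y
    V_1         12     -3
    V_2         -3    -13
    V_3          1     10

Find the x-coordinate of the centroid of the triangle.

Apply the shoelace formula. First the cross-terms c_i = x_i·y_{i+1} − x_{i+1}·y_i:
  -165, -17, -123  ⇒  2A = -305, A = -152.5.
Then Σ (x_i + x_{i+1})·c_i = -3050, so x̄ = -3050 / (6·(-152.5)) = 10/3.

10/3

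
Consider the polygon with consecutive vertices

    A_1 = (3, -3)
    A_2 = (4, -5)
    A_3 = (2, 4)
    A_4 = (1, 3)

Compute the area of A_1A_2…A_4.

Apply the surveyor's formula: 2A = Σ (x_i·y_{i+1} − x_{i+1}·y_i), indices taken mod 4.
Σ = (-3) + (26) + (2) + (-12) = 13
Area = |Σ|/2 = 6.5.

6.5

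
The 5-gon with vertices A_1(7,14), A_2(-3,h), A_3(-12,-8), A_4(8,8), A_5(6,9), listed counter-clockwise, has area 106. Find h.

7

The doubled signed area Σ (x_i y_{i+1} − x_{i+1} y_i) is linear in h.
With h=0 it equals 79; the coefficient of h is 19 (from the two edges through A_2).
So 19·h + 79 = 2·106 = 212 ⇒ h = 7.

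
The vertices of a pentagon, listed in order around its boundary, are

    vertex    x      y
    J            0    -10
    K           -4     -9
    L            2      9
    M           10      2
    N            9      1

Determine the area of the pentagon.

121

Cross-terms: -40, -18, -86, -8, -90  ⇒  Σ = -242
Area = |Σ|/2 = 121.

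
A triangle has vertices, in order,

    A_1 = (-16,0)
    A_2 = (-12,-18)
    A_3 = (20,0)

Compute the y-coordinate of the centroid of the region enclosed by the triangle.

-6

Apply Gauss's area formula. First the cross-terms c_i = x_i·y_{i+1} − x_{i+1}·y_i:
  288, 360, 0  ⇒  2A = 648, A = 324.
Then Σ (y_i + y_{i+1})·c_i = -11664, so ȳ = -11664 / (6·324) = -6.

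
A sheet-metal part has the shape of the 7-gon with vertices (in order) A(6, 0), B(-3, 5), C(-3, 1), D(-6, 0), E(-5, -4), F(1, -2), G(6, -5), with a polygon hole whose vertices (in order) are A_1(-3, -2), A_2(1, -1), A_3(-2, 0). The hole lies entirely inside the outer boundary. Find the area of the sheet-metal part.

58

Outer boundary:
Apply Gauss's area formula: 2A = Σ (x_i·y_{i+1} − x_{i+1}·y_i), indices taken mod 7.
Cross-terms: 30, 12, 6, 24, 14, 7, 30  ⇒  Σ = 123
Area = |Σ|/2 = 61.5.
Hole:
Apply Gauss's area formula: 2A = Σ (x_i·y_{i+1} − x_{i+1}·y_i), indices taken mod 3.
A_1→A_2: (-3)(-1) − (1)(-2) = 5
A_2→A_3: (1)(0) − (-2)(-1) = -2
A_3→A_1: (-2)(-2) − (-3)(0) = 4
Σ = 7
Area = |Σ|/2 = 3.5.
Net area = 61.5 − 3.5 = 58.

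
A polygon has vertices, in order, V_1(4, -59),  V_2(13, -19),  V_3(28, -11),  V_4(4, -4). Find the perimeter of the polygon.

138

|V_1V_2| = √((9)² + (40)²) = √1681 = 41
|V_2V_3| = √((15)² + (8)²) = √289 = 17
|V_3V_4| = √((-24)² + (7)²) = √625 = 25
|V_4V_1| = √((0)² + (-55)²) = √3025 = 55
Perimeter = 41 + 17 + 25 + 55 = 138.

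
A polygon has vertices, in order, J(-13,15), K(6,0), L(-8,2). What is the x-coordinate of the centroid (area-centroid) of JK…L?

-5

Apply the shoelace (surveyor's) formula. First the cross-terms c_i = x_i·y_{i+1} − x_{i+1}·y_i:
  -90, 12, -94  ⇒  2A = -172, A = -86.
Then Σ (x_i + x_{i+1})·c_i = 2580, so x̄ = 2580 / (6·(-86)) = -5.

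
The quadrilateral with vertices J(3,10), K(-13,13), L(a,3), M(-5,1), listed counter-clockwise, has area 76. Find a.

Write out the shoelace sum; only the two edges meeting at L involve a:
2·Area = [((-13)·3 − a·13) + (a·1 − (-5)·3)] + 116
       = -12·a + 92 = 152
⇒ a = -5.

-5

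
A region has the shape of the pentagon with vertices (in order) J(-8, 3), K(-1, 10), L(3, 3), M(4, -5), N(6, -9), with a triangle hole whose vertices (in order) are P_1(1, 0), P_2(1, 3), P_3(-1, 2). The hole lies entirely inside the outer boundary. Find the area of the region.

Outer boundary:
Apply the shoelace formula: 2A = Σ (x_i·y_{i+1} − x_{i+1}·y_i), indices taken mod 5.
Σ = (-77) + (-33) + (-27) + (-6) + (-54) = -197
Area = |Σ|/2 = 98.5.
Hole:
Σ = (3) + (5) + (-2) = 6
Area = |Σ|/2 = 3.
Net area = 98.5 − 3 = 95.5.

95.5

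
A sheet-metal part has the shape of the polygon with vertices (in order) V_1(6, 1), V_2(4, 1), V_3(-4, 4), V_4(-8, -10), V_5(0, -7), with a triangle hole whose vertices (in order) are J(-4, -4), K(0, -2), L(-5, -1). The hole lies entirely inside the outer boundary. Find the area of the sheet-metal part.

89

Outer boundary:
Apply the shoelace (surveyor's) formula: 2A = Σ (x_i·y_{i+1} − x_{i+1}·y_i), indices taken mod 5.
Σ = (2) + (20) + (72) + (56) + (42) = 192
Area = |Σ|/2 = 96.
Hole:
Apply the shoelace formula: 2A = Σ (x_i·y_{i+1} − x_{i+1}·y_i), indices taken mod 3.
J→K: (-4)(-2) − (0)(-4) = 8
K→L: (0)(-1) − (-5)(-2) = -10
L→J: (-5)(-4) − (-4)(-1) = 16
Σ = 14
Area = |Σ|/2 = 7.
Net area = 96 − 7 = 89.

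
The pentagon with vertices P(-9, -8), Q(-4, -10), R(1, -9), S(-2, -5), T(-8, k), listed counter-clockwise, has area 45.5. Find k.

-2

Write out the shoelace sum; only the two edges meeting at T involve k:
2·Area = [((-2)·k − (-8)·(-5)) + ((-8)·(-8) − (-9)·k)] + 81
       = 7·k + 105 = 91
⇒ k = -2.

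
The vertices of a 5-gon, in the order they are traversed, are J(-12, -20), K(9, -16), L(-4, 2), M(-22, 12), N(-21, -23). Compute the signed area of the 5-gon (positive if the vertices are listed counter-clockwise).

612

J→K: (-12)(-16) − (9)(-20) = 372
K→L: (9)(2) − (-4)(-16) = -46
L→M: (-4)(12) − (-22)(2) = -4
M→N: (-22)(-23) − (-21)(12) = 758
N→J: (-21)(-20) − (-12)(-23) = 144
Σ = 1224
Signed area = Σ/2 = 612 (positive ⇒ counter-clockwise traversal).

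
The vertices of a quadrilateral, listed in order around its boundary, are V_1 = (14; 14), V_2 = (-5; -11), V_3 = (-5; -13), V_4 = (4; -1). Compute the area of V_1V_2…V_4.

26.5

Apply the shoelace (surveyor's) formula: 2A = Σ (x_i·y_{i+1} − x_{i+1}·y_i), indices taken mod 4.
Σ = (-84) + (10) + (57) + (70) = 53
Area = |Σ|/2 = 26.5.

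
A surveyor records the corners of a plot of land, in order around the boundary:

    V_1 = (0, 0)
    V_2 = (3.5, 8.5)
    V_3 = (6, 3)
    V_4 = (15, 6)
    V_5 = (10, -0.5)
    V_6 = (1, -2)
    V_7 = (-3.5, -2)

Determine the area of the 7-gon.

72.75

Apply the surveyor's formula: 2A = Σ (x_i·y_{i+1} − x_{i+1}·y_i), indices taken mod 7.
Cross-terms: 0, -40.5, -9, -67.5, -19.5, -9, 0  ⇒  Σ = -145.5
Area = |Σ|/2 = 72.75.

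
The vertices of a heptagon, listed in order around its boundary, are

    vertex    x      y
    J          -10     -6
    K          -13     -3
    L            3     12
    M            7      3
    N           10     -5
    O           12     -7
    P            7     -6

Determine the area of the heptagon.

Apply the shoelace formula: 2A = Σ (x_i·y_{i+1} − x_{i+1}·y_i), indices taken mod 7.
Cross-terms: -48, -147, -75, -65, -10, -23, -102  ⇒  Σ = -470
Area = |Σ|/2 = 235.

235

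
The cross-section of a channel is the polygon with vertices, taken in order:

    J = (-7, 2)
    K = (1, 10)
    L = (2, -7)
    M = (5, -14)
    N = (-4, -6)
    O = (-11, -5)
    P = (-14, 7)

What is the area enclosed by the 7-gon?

Apply Gauss's area formula: 2A = Σ (x_i·y_{i+1} − x_{i+1}·y_i), indices taken mod 7.
J→K: (-7)(10) − (1)(2) = -72
K→L: (1)(-7) − (2)(10) = -27
L→M: (2)(-14) − (5)(-7) = 7
M→N: (5)(-6) − (-4)(-14) = -86
N→O: (-4)(-5) − (-11)(-6) = -46
O→P: (-11)(7) − (-14)(-5) = -147
P→J: (-14)(2) − (-7)(7) = 21
Σ = -350
Area = |Σ|/2 = 175.

175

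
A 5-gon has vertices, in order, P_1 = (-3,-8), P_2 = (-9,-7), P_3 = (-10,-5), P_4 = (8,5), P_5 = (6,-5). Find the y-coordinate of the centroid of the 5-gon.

-628/219

Apply the shoelace formula. First the cross-terms c_i = x_i·y_{i+1} − x_{i+1}·y_i:
  -51, -25, -10, -70, -63  ⇒  2A = -219, A = -109.5.
Then Σ (y_i + y_{i+1})·c_i = 1884, so ȳ = 1884 / (6·(-109.5)) = -628/219.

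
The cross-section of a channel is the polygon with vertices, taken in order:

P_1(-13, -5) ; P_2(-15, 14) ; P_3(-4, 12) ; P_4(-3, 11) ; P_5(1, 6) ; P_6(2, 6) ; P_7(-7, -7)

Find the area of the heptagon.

226

Apply the shoelace formula: 2A = Σ (x_i·y_{i+1} − x_{i+1}·y_i), indices taken mod 7.
Cross-terms: -257, -124, -8, -29, -6, 28, -56  ⇒  Σ = -452
Area = |Σ|/2 = 226.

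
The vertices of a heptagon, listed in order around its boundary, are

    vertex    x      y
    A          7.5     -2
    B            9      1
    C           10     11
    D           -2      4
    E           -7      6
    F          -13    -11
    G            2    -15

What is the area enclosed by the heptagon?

Cross-terms: 25.5, 89, 62, 16, 155, 217, 108.5  ⇒  Σ = 673
Area = |Σ|/2 = 336.5.

336.5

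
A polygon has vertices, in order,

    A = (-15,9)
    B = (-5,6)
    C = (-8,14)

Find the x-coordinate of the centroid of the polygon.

-28/3

Apply the surveyor's formula. First the cross-terms c_i = x_i·y_{i+1} − x_{i+1}·y_i:
  -45, -22, 138  ⇒  2A = 71, A = 35.5.
Then Σ (x_i + x_{i+1})·c_i = -1988, so x̄ = -1988 / (6·35.5) = -28/3.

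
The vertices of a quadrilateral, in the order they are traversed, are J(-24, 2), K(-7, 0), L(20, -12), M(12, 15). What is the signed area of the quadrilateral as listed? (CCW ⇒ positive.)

463

Apply Gauss's area formula: 2A = Σ (x_i·y_{i+1} − x_{i+1}·y_i), indices taken mod 4.
Cross-terms: 14, 84, 444, 384  ⇒  Σ = 926
Signed area = Σ/2 = 463 (positive ⇒ counter-clockwise traversal).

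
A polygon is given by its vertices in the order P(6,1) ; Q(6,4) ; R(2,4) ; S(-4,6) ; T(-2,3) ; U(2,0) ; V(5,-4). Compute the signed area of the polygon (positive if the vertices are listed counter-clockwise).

38.5

Apply the shoelace formula: 2A = Σ (x_i·y_{i+1} − x_{i+1}·y_i), indices taken mod 7.
Σ = (18) + (16) + (28) + (0) + (-6) + (-8) + (29) = 77
Signed area = Σ/2 = 38.5 (positive ⇒ counter-clockwise traversal).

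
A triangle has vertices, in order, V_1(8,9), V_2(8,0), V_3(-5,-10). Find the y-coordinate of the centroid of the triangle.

-1/3

Apply the shoelace formula. First the cross-terms c_i = x_i·y_{i+1} − x_{i+1}·y_i:
  -72, -80, 35  ⇒  2A = -117, A = -58.5.
Then Σ (y_i + y_{i+1})·c_i = 117, so ȳ = 117 / (6·(-58.5)) = -1/3.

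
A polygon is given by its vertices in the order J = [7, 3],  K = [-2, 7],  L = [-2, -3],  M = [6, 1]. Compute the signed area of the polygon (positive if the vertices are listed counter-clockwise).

51

Apply Gauss's area formula: 2A = Σ (x_i·y_{i+1} − x_{i+1}·y_i), indices taken mod 4.
Σ = (55) + (20) + (16) + (11) = 102
Signed area = Σ/2 = 51 (positive ⇒ counter-clockwise traversal).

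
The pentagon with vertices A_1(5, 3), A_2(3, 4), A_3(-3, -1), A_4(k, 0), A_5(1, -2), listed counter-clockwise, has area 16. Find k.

1

Write out the shoelace sum; only the two edges meeting at A_4 involve k:
2·Area = [((-3)·0 − k·(-1)) + (k·(-2) − 1·0)] + 33
       = -1·k + 33 = 32
⇒ k = 1.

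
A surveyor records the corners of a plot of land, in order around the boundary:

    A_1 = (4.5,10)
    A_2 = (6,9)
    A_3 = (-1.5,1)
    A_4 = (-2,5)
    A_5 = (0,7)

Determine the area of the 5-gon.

25.5

Apply the surveyor's formula: 2A = Σ (x_i·y_{i+1} − x_{i+1}·y_i), indices taken mod 5.
A_1→A_2: (4.5)(9) − (6)(10) = -19.5
A_2→A_3: (6)(1) − (-1.5)(9) = 19.5
A_3→A_4: (-1.5)(5) − (-2)(1) = -5.5
A_4→A_5: (-2)(7) − (0)(5) = -14
A_5→A_1: (0)(10) − (4.5)(7) = -31.5
Σ = -51
Area = |Σ|/2 = 25.5.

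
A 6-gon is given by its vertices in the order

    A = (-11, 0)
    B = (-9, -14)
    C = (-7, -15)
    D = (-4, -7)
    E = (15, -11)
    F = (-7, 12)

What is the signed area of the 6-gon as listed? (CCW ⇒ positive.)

282

Apply Gauss's area formula: 2A = Σ (x_i·y_{i+1} − x_{i+1}·y_i), indices taken mod 6.
Cross-terms: 154, 37, -11, 149, 103, 132  ⇒  Σ = 564
Signed area = Σ/2 = 282 (positive ⇒ counter-clockwise traversal).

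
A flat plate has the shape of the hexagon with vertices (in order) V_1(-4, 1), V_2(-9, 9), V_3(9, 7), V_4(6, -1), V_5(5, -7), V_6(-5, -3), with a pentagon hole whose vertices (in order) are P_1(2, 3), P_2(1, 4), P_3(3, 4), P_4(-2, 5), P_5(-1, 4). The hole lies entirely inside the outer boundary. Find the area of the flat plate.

160

Outer boundary:
Apply the shoelace formula: 2A = Σ (x_i·y_{i+1} − x_{i+1}·y_i), indices taken mod 6.
Cross-terms: -27, -144, -51, -37, -50, -17  ⇒  Σ = -326
Area = |Σ|/2 = 163.
Hole:
Σ = (5) + (-8) + (23) + (-3) + (-11) = 6
Area = |Σ|/2 = 3.
Net area = 163 − 3 = 160.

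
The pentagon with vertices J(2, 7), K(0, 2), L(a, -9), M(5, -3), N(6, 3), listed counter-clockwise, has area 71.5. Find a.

Write out the shoelace sum; only the two edges meeting at L involve a:
2·Area = [(0·(-9) − a·2) + (a·(-3) − 5·(-9))] + 73
       = -5·a + 118 = 143
⇒ a = -5.

-5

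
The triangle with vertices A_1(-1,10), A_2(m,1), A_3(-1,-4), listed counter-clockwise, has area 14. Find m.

Write out the shoelace sum; only the two edges meeting at A_2 involve m:
2·Area = [((-1)·1 − m·10) + (m·(-4) − (-1)·1)] + -14
       = -14·m + -14 = 28
⇒ m = -3.

-3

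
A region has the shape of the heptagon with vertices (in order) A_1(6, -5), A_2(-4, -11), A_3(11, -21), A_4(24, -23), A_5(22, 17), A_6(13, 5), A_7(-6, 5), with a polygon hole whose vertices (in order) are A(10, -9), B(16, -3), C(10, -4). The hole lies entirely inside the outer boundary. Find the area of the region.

Outer boundary:
Apply the shoelace formula: 2A = Σ (x_i·y_{i+1} − x_{i+1}·y_i), indices taken mod 7.
Cross-terms: -86, 205, 251, 914, -111, 95, 0  ⇒  Σ = 1268
Area = |Σ|/2 = 634.
Hole:
Cross-terms: 114, -34, -50  ⇒  Σ = 30
Area = |Σ|/2 = 15.
Net area = 634 − 15 = 619.

619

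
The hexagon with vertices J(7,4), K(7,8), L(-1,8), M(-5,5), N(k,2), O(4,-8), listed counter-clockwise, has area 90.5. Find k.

The doubled signed area Σ (x_i y_{i+1} − x_{i+1} y_i) is linear in k.
With k=0 it equals 181; the coefficient of k is -13 (from the two edges through N).
So -13·k + 181 = 2·90.5 = 181 ⇒ k = 0.

0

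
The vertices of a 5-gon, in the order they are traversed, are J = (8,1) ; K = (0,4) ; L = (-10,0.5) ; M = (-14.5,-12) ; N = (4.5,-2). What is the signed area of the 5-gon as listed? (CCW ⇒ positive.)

151.375

Apply the surveyor's formula: 2A = Σ (x_i·y_{i+1} − x_{i+1}·y_i), indices taken mod 5.
Σ = (32) + (40) + (127.25) + (83) + (20.5) = 302.75
Signed area = Σ/2 = 151.375 (positive ⇒ counter-clockwise traversal).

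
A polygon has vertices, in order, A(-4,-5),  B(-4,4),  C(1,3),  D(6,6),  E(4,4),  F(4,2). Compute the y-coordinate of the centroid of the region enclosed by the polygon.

Apply the shoelace (surveyor's) formula. First the cross-terms c_i = x_i·y_{i+1} − x_{i+1}·y_i:
  -36, -16, -12, 0, -8, -12  ⇒  2A = -84, A = -42.
Then Σ (y_i + y_{i+1})·c_i = -196, so ȳ = -196 / (6·(-42)) = 7/9.

7/9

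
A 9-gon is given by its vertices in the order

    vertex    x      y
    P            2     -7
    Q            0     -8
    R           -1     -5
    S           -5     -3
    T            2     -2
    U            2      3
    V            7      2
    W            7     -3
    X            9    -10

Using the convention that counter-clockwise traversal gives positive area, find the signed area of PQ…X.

Apply the shoelace formula: 2A = Σ (x_i·y_{i+1} − x_{i+1}·y_i), indices taken mod 9.
Cross-terms: -16, -8, -22, 16, 10, -17, -35, -43, -43  ⇒  Σ = -158
Signed area = Σ/2 = -79 (negative ⇒ clockwise traversal).

-79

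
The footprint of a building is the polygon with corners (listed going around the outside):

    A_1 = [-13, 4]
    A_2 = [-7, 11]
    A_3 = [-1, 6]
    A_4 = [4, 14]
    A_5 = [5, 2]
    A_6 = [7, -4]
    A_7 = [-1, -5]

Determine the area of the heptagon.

Apply the surveyor's formula: 2A = Σ (x_i·y_{i+1} − x_{i+1}·y_i), indices taken mod 7.
A_1→A_2: (-13)(11) − (-7)(4) = -115
A_2→A_3: (-7)(6) − (-1)(11) = -31
A_3→A_4: (-1)(14) − (4)(6) = -38
A_4→A_5: (4)(2) − (5)(14) = -62
A_5→A_6: (5)(-4) − (7)(2) = -34
A_6→A_7: (7)(-5) − (-1)(-4) = -39
A_7→A_1: (-1)(4) − (-13)(-5) = -69
Σ = -388
Area = |Σ|/2 = 194.

194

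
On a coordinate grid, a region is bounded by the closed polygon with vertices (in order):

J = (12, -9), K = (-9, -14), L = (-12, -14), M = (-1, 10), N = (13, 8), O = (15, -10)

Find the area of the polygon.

414

Apply the surveyor's formula: 2A = Σ (x_i·y_{i+1} − x_{i+1}·y_i), indices taken mod 6.
Cross-terms: -249, -42, -134, -138, -250, -15  ⇒  Σ = -828
Area = |Σ|/2 = 414.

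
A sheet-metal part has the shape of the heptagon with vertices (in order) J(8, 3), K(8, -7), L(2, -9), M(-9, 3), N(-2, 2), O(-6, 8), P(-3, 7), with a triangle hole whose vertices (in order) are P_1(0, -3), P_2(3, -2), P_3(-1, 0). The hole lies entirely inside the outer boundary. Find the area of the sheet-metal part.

151

Outer boundary:
Σ = (-80) + (-58) + (-75) + (-12) + (-4) + (-18) + (-65) = -312
Area = |Σ|/2 = 156.
Hole:
Apply Gauss's area formula: 2A = Σ (x_i·y_{i+1} − x_{i+1}·y_i), indices taken mod 3.
Cross-terms: 9, -2, 3  ⇒  Σ = 10
Area = |Σ|/2 = 5.
Net area = 156 − 5 = 151.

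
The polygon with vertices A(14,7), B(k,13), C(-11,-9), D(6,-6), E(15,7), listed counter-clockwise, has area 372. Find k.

The doubled signed area Σ (x_i y_{i+1} − x_{i+1} y_i) is linear in k.
With k=0 it equals 584; the coefficient of k is -16 (from the two edges through B).
So -16·k + 584 = 2·372 = 744 ⇒ k = -10.

-10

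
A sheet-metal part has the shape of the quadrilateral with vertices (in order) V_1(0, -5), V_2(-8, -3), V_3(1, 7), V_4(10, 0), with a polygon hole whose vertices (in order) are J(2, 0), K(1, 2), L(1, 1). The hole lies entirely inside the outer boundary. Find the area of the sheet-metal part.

Outer boundary:
Σ = (-40) + (-53) + (-70) + (-50) = -213
Area = |Σ|/2 = 106.5.
Hole:
Cross-terms: 4, -1, -2  ⇒  Σ = 1
Area = |Σ|/2 = 0.5.
Net area = 106.5 − 0.5 = 106.

106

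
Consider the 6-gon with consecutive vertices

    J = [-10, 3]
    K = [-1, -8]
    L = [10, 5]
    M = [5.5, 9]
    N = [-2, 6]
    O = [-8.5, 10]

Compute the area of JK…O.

Apply the shoelace (surveyor's) formula: 2A = Σ (x_i·y_{i+1} − x_{i+1}·y_i), indices taken mod 6.
Σ = (83) + (75) + (62.5) + (51) + (31) + (74.5) = 377
Area = |Σ|/2 = 188.5.

188.5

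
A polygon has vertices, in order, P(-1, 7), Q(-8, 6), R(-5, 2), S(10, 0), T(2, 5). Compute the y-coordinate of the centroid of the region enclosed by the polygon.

400/113

Apply the surveyor's formula. First the cross-terms c_i = x_i·y_{i+1} − x_{i+1}·y_i:
  50, 14, -20, 50, 19  ⇒  2A = 113, A = 56.5.
Then Σ (y_i + y_{i+1})·c_i = 1200, so ȳ = 1200 / (6·56.5) = 400/113.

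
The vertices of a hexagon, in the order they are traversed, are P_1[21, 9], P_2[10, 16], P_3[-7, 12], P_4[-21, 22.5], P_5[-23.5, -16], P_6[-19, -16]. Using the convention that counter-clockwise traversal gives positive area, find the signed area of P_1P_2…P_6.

Apply Gauss's area formula: 2A = Σ (x_i·y_{i+1} − x_{i+1}·y_i), indices taken mod 6.
P_1→P_2: (21)(16) − (10)(9) = 246
P_2→P_3: (10)(12) − (-7)(16) = 232
P_3→P_4: (-7)(22.5) − (-21)(12) = 94.5
P_4→P_5: (-21)(-16) − (-23.5)(22.5) = 864.75
P_5→P_6: (-23.5)(-16) − (-19)(-16) = 72
P_6→P_1: (-19)(9) − (21)(-16) = 165
Σ = 1674.25
Signed area = Σ/2 = 837.125 (positive ⇒ counter-clockwise traversal).

837.125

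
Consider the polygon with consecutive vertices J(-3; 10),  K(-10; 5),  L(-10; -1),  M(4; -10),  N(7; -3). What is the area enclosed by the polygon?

Cross-terms: 85, 60, 104, 58, 61  ⇒  Σ = 368
Area = |Σ|/2 = 184.

184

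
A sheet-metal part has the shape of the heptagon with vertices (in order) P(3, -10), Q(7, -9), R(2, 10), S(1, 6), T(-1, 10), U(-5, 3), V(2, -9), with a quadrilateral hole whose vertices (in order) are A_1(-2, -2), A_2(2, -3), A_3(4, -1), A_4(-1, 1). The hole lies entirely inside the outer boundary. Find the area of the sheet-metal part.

107.5

Outer boundary:
Apply the surveyor's formula: 2A = Σ (x_i·y_{i+1} − x_{i+1}·y_i), indices taken mod 7.
Σ = (43) + (88) + (2) + (16) + (47) + (39) + (7) = 242
Area = |Σ|/2 = 121.
Hole:
Apply the shoelace (surveyor's) formula: 2A = Σ (x_i·y_{i+1} − x_{i+1}·y_i), indices taken mod 4.
Cross-terms: 10, 10, 3, 4  ⇒  Σ = 27
Area = |Σ|/2 = 13.5.
Net area = 121 − 13.5 = 107.5.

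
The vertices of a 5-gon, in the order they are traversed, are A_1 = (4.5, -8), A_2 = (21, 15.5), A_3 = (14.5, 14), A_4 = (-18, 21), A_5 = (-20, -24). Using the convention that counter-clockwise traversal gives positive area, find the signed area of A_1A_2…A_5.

991.75

Apply the shoelace formula: 2A = Σ (x_i·y_{i+1} − x_{i+1}·y_i), indices taken mod 5.
A_1→A_2: (4.5)(15.5) − (21)(-8) = 237.75
A_2→A_3: (21)(14) − (14.5)(15.5) = 69.25
A_3→A_4: (14.5)(21) − (-18)(14) = 556.5
A_4→A_5: (-18)(-24) − (-20)(21) = 852
A_5→A_1: (-20)(-8) − (4.5)(-24) = 268
Σ = 1983.5
Signed area = Σ/2 = 991.75 (positive ⇒ counter-clockwise traversal).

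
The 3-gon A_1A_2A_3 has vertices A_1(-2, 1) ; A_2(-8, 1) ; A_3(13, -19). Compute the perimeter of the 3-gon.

60

|A_1A_2| = √((-6)² + (0)²) = √36 = 6
|A_2A_3| = √((21)² + (-20)²) = √841 = 29
|A_3A_1| = √((-15)² + (20)²) = √625 = 25
Perimeter = 6 + 29 + 25 = 60.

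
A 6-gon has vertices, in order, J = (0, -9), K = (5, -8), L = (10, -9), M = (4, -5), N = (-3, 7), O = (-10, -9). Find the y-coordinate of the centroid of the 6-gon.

Apply the shoelace (surveyor's) formula. First the cross-terms c_i = x_i·y_{i+1} − x_{i+1}·y_i:
  45, 35, -14, 13, 97, 90  ⇒  2A = 266, A = 133.
Then Σ (y_i + y_{i+1})·c_i = -2952, so ȳ = -2952 / (6·133) = -492/133.

-492/133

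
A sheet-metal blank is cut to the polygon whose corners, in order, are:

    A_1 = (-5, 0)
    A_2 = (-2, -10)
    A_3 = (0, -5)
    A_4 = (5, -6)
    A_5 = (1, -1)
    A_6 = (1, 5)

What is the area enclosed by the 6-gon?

58.5

Apply the shoelace (surveyor's) formula: 2A = Σ (x_i·y_{i+1} − x_{i+1}·y_i), indices taken mod 6.
Cross-terms: 50, 10, 25, 1, 6, 25  ⇒  Σ = 117
Area = |Σ|/2 = 58.5.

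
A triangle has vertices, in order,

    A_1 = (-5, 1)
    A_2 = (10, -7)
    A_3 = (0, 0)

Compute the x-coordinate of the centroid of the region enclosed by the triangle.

5/3

Apply the surveyor's formula. First the cross-terms c_i = x_i·y_{i+1} − x_{i+1}·y_i:
  25, 0, 0  ⇒  2A = 25, A = 12.5.
Then Σ (x_i + x_{i+1})·c_i = 125, so x̄ = 125 / (6·12.5) = 5/3.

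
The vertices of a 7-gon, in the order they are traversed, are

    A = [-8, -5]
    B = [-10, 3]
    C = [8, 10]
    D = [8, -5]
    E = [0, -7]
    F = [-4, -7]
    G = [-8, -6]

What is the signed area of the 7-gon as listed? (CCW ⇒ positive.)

-221

Apply the surveyor's formula: 2A = Σ (x_i·y_{i+1} − x_{i+1}·y_i), indices taken mod 7.
Σ = (-74) + (-124) + (-120) + (-56) + (-28) + (-32) + (-8) = -442
Signed area = Σ/2 = -221 (negative ⇒ clockwise traversal).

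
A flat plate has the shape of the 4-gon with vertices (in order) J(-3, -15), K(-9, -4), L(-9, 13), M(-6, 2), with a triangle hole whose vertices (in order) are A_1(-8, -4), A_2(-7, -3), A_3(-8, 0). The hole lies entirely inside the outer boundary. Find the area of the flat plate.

58

Outer boundary:
Apply Gauss's area formula: 2A = Σ (x_i·y_{i+1} − x_{i+1}·y_i), indices taken mod 4.
J→K: (-3)(-4) − (-9)(-15) = -123
K→L: (-9)(13) − (-9)(-4) = -153
L→M: (-9)(2) − (-6)(13) = 60
M→J: (-6)(-15) − (-3)(2) = 96
Σ = -120
Area = |Σ|/2 = 60.
Hole:
Apply the surveyor's formula: 2A = Σ (x_i·y_{i+1} − x_{i+1}·y_i), indices taken mod 3.
A_1→A_2: (-8)(-3) − (-7)(-4) = -4
A_2→A_3: (-7)(0) − (-8)(-3) = -24
A_3→A_1: (-8)(-4) − (-8)(0) = 32
Σ = 4
Area = |Σ|/2 = 2.
Net area = 60 − 2 = 58.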